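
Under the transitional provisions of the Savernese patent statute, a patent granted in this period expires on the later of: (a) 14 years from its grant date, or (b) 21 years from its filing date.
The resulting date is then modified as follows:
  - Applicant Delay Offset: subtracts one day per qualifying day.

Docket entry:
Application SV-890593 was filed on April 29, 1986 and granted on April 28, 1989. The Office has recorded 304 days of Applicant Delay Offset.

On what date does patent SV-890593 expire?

(a) grant + 14 years → 28 April 2003.
(b) filing + 21 years → 29 April 2007.
Later of the two: 29 April 2007.
Applicant Delay Offset: −304 days → 29 June 2006.

June 29, 2006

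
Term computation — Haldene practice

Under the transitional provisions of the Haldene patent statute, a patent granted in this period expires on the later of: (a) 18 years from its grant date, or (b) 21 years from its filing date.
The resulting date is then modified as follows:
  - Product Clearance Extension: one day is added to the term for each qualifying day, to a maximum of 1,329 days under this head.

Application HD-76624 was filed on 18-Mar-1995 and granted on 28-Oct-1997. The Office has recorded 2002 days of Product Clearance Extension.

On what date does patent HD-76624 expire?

2019-11-07

(a) grant + 18 years → 28 October 2015.
(b) filing + 21 years → 18 March 2016.
Later of the two: 18 March 2016.
Product Clearance Extension: 2002 days claimed exceeds the 1329-day cap, so +1329 days → 7 November 2019.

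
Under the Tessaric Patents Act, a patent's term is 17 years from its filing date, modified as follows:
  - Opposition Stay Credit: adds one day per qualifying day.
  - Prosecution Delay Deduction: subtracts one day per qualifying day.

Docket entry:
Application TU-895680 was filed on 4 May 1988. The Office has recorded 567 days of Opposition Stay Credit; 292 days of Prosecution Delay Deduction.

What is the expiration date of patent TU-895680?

Base term: filing date + 17 years → 4 May 2005.
Opposition Stay Credit: +567 days → 22 November 2006.
Prosecution Delay Deduction: −292 days → 3 February 2006.

2006-02-03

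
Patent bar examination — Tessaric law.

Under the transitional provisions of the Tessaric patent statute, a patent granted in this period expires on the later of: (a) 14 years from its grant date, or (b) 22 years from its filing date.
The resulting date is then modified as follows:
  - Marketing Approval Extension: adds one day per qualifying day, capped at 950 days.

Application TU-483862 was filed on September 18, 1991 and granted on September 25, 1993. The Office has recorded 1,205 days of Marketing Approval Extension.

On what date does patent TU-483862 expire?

(a) grant + 14 years → 25 September 2007.
(b) filing + 22 years → 18 September 2013.
Later of the two: 18 September 2013.
Marketing Approval Extension: 1205 days claimed exceeds the 950-day cap, so +950 days → 25 April 2016.

2016-04-25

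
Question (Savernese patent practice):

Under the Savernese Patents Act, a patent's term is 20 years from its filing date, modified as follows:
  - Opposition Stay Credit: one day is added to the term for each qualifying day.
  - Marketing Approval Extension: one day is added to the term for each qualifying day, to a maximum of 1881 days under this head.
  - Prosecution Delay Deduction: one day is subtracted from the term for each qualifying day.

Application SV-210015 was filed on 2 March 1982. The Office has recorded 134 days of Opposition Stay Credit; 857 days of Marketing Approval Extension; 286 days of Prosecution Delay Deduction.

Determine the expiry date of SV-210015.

Base term: filing date + 20 years → 2 March 2002.
Opposition Stay Credit: +134 days → 14 July 2002.
Marketing Approval Extension: 857 days (within the 1881-day cap) → +857 days → 17 November 2004.
Prosecution Delay Deduction: −286 days → 5 February 2004.

2004-02-05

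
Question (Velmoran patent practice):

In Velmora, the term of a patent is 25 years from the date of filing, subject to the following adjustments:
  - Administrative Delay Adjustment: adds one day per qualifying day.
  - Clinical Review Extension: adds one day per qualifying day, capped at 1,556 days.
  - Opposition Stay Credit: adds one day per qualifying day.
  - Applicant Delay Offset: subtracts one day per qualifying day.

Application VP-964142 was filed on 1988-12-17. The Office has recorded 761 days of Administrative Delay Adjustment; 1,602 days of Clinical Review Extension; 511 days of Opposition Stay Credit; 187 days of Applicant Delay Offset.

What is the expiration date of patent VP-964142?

Base term: filing date + 25 years → 17 December 2013.
Administrative Delay Adjustment: +761 days → 17 January 2016.
Clinical Review Extension: 1602 days claimed exceeds the 1556-day cap, so +1556 days → 21 April 2020.
Opposition Stay Credit: +511 days → 14 September 2021.
Applicant Delay Offset: −187 days → 11 March 2021.

2021-03-11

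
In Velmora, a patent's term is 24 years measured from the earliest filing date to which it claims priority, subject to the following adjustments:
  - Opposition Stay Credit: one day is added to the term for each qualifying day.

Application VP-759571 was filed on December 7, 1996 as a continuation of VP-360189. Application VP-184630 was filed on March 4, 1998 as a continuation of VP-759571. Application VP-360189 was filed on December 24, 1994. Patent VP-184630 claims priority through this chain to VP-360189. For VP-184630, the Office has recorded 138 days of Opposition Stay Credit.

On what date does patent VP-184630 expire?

Earliest priority filing: 24 December 1994.
Base term: 24 December 1994 + 24 years → 24 December 2018.
Opposition Stay Credit: +138 days → 11 May 2019.

May 11, 2019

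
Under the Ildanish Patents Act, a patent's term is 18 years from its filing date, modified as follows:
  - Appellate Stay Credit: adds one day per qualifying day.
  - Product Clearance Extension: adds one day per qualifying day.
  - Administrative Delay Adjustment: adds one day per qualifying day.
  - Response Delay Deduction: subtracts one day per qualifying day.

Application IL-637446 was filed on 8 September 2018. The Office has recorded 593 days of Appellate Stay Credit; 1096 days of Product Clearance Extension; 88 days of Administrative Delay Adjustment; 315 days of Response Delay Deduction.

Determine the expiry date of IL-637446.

Base term: filing date + 18 years → 8 September 2036.
Appellate Stay Credit: +593 days → 24 April 2038.
Product Clearance Extension: +1096 days → 24 April 2041.
Administrative Delay Adjustment: +88 days → 21 July 2041.
Response Delay Deduction: −315 days → 9 September 2040.

September 9, 2040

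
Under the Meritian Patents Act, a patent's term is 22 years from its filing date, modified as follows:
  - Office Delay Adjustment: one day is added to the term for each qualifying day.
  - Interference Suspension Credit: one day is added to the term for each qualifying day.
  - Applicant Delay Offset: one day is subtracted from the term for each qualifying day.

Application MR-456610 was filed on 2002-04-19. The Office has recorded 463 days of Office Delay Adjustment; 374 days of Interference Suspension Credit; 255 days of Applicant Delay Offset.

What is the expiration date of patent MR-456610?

2025-11-22

Base term: filing date + 22 years → 19 April 2024.
Office Delay Adjustment: +463 days → 26 July 2025.
Interference Suspension Credit: +374 days → 4 August 2026.
Applicant Delay Offset: −255 days → 22 November 2025.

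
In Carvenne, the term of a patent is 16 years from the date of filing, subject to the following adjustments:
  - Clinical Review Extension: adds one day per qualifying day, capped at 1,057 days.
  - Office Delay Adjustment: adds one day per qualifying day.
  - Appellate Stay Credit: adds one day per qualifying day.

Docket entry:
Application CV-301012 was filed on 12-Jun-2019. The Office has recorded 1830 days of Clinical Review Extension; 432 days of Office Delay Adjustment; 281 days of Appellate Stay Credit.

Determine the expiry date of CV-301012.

Base term: filing date + 16 years → 12 June 2035.
Clinical Review Extension: 1830 days claimed exceeds the 1057-day cap, so +1057 days → 4 May 2038.
Office Delay Adjustment: +432 days → 10 July 2039.
Appellate Stay Credit: +281 days → 16 April 2040.

2040-04-16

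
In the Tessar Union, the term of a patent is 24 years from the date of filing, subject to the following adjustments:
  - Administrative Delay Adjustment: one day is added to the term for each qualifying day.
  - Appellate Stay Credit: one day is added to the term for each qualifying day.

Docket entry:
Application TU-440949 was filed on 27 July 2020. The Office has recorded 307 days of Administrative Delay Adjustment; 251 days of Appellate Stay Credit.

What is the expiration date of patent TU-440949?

Base term: filing date + 24 years → 27 July 2044.
Administrative Delay Adjustment: +307 days → 30 May 2045.
Appellate Stay Credit: +251 days → 5 February 2046.

February 5, 2046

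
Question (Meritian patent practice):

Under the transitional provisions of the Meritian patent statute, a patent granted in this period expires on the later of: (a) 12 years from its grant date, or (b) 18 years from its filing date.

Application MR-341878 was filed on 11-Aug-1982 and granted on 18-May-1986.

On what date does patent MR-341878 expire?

(a) grant + 12 years → 18 May 1998.
(b) filing + 18 years → 11 August 2000.
Later of the two: 11 August 2000.

2000-08-11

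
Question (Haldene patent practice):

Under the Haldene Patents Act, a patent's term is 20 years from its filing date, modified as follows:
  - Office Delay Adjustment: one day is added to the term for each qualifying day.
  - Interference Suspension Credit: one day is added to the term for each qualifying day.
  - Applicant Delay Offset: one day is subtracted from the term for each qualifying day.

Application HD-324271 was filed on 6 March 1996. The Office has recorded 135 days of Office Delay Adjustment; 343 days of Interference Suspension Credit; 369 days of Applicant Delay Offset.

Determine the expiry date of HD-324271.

Base term: filing date + 20 years → 6 March 2016.
Office Delay Adjustment: +135 days → 19 July 2016.
Interference Suspension Credit: +343 days → 27 June 2017.
Applicant Delay Offset: −369 days → 23 June 2016.

2016-06-23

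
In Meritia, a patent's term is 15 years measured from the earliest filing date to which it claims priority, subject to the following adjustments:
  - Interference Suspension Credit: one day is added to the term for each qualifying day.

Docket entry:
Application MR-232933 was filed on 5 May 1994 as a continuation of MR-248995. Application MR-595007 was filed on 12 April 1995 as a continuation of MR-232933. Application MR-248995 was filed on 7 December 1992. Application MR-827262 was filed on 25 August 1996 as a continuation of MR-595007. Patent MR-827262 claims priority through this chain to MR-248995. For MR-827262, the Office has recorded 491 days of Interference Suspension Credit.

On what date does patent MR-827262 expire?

Earliest priority filing: 7 December 1992.
Base term: 7 December 1992 + 15 years → 7 December 2007.
Interference Suspension Credit: +491 days → 11 April 2009.

April 11, 2009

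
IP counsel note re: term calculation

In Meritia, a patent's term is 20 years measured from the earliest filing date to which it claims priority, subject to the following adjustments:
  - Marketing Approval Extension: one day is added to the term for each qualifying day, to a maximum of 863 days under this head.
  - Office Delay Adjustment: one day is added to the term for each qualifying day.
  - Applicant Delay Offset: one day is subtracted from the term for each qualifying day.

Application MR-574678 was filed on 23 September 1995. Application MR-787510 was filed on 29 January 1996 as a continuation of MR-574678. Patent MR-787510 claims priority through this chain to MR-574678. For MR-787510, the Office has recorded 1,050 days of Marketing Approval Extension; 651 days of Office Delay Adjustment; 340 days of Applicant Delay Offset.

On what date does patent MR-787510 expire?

Earliest priority filing: 23 September 1995.
Base term: 23 September 1995 + 20 years → 23 September 2015.
Marketing Approval Extension: 1050 days claimed exceeds the 863-day cap, so +863 days → 2 February 2018.
Office Delay Adjustment: +651 days → 15 November 2019.
Applicant Delay Offset: −340 days → 10 December 2018.

2018-12-10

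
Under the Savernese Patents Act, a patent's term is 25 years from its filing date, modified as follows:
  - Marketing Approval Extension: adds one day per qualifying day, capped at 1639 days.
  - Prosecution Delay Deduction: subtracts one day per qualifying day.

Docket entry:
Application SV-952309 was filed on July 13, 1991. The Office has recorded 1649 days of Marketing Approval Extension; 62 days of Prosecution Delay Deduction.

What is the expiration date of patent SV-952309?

Base term: filing date + 25 years → 13 July 2016.
Marketing Approval Extension: 1649 days claimed exceeds the 1639-day cap, so +1639 days → 7 January 2021.
Prosecution Delay Deduction: −62 days → 6 November 2020.

2020-11-06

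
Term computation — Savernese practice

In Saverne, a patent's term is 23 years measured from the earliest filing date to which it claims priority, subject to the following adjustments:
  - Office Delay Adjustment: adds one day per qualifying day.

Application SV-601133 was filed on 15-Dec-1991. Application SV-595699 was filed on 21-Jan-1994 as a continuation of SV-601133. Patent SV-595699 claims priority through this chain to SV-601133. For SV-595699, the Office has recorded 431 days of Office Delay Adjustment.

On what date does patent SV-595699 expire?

Earliest priority filing: 15 December 1991.
Base term: 15 December 1991 + 23 years → 15 December 2014.
Office Delay Adjustment: +431 days → 19 February 2016.

2016-02-19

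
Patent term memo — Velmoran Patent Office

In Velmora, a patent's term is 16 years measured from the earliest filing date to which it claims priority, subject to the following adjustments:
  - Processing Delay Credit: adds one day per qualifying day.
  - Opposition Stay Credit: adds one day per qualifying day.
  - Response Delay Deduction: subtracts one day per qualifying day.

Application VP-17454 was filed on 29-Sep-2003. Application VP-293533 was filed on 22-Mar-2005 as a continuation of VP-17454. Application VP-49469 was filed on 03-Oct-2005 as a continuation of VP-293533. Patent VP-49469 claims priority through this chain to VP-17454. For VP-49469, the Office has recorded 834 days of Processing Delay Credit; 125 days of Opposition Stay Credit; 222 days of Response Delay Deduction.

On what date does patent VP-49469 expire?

October 5, 2021

Earliest priority filing: 29 September 2003.
Base term: 29 September 2003 + 16 years → 29 September 2019.
Processing Delay Credit: +834 days → 10 January 2022.
Opposition Stay Credit: +125 days → 15 May 2022.
Response Delay Deduction: −222 days → 5 October 2021.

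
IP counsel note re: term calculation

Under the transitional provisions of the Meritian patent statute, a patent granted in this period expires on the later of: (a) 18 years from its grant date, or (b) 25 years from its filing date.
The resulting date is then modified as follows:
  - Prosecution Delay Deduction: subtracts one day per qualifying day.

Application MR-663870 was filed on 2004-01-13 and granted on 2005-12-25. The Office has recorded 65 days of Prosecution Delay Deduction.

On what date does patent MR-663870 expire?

(a) grant + 18 years → 25 December 2023.
(b) filing + 25 years → 13 January 2029.
Later of the two: 13 January 2029.
Prosecution Delay Deduction: −65 days → 9 November 2028.

November 9, 2028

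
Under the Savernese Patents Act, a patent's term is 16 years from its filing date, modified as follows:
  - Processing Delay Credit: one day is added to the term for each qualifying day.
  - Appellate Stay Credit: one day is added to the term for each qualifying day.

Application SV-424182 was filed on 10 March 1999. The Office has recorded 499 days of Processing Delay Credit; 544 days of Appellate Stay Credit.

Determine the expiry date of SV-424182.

2018-01-16

Base term: filing date + 16 years → 10 March 2015.
Processing Delay Credit: +499 days → 21 July 2016.
Appellate Stay Credit: +544 days → 16 January 2018.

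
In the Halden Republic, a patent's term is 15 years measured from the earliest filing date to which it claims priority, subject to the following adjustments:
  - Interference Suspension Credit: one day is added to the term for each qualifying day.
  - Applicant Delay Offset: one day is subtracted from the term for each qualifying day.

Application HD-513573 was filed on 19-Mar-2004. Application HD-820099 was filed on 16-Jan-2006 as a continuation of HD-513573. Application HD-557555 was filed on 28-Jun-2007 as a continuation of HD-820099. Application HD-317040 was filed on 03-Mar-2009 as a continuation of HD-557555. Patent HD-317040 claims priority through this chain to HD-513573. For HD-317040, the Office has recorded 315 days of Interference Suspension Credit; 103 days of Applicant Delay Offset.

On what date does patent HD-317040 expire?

October 17, 2019

Earliest priority filing: 19 March 2004.
Base term: 19 March 2004 + 15 years → 19 March 2019.
Interference Suspension Credit: +315 days → 28 January 2020.
Applicant Delay Offset: −103 days → 17 October 2019.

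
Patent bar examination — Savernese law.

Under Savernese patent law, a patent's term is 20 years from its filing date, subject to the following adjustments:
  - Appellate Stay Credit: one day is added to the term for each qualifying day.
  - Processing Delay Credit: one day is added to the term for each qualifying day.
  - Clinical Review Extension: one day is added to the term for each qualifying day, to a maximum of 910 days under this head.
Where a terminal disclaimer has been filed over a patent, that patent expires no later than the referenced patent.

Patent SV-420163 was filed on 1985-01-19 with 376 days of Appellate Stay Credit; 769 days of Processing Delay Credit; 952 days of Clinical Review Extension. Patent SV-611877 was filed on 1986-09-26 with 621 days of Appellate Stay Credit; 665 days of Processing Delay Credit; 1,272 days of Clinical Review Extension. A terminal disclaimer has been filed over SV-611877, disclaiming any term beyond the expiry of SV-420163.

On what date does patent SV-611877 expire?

September 5, 2010

Natural term of SV-611877:
  Base: filing + 20 years → 26 September 2006.
  Appellate Stay Credit: +621 days → 8 June 2008.
  Processing Delay Credit: +665 days → 4 April 2010.
  Clinical Review Extension: 1272 days claimed exceeds the 910-day cap, so +910 days → 30 September 2012.
Expiry of referenced patent SV-420163:
  Base: filing + 20 years → 19 January 2005.
  Appellate Stay Credit: +376 days → 30 January 2006.
  Processing Delay Credit: +769 days → 9 March 2008.
  Clinical Review Extension: 952 days claimed exceeds the 910-day cap, so +910 days → 5 September 2010.
Terminal disclaimer: SV-611877 expires on the earlier of 30 September 2012 and 5 September 2010.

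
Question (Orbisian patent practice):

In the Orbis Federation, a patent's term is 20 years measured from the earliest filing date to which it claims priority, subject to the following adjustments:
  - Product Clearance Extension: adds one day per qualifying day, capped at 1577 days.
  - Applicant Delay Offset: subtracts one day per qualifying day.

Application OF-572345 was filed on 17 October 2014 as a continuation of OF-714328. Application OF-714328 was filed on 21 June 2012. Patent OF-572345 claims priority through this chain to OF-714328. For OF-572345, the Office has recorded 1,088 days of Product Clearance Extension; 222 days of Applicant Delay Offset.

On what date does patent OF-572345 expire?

2034-11-04

Earliest priority filing: 21 June 2012.
Base term: 21 June 2012 + 20 years → 21 June 2032.
Product Clearance Extension: 1088 days (within the 1577-day cap) → +1088 days → 14 June 2035.
Applicant Delay Offset: −222 days → 4 November 2034.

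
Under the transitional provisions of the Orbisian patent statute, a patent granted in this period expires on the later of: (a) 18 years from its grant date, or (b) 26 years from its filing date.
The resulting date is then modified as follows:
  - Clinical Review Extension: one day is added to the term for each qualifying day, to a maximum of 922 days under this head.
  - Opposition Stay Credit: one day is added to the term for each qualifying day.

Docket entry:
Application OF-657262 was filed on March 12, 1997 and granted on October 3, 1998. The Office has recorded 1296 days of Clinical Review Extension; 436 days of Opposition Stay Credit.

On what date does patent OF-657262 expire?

2026-11-29

(a) grant + 18 years → 3 October 2016.
(b) filing + 26 years → 12 March 2023.
Later of the two: 12 March 2023.
Clinical Review Extension: 1296 days claimed exceeds the 922-day cap, so +922 days → 19 September 2025.
Opposition Stay Credit: +436 days → 29 November 2026.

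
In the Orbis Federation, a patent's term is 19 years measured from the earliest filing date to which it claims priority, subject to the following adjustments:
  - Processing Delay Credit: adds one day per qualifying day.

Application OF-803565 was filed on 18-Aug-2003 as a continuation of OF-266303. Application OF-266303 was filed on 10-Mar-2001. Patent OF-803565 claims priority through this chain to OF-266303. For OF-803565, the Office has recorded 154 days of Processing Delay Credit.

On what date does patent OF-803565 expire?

Earliest priority filing: 10 March 2001.
Base term: 10 March 2001 + 19 years → 10 March 2020.
Processing Delay Credit: +154 days → 11 August 2020.

August 11, 2020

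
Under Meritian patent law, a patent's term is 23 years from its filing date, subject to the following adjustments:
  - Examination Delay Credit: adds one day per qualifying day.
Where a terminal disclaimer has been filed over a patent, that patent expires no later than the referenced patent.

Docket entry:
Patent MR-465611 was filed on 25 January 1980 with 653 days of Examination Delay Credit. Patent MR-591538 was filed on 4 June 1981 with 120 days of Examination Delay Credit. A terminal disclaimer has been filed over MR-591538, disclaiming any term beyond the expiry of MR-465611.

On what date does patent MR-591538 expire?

2004-10-02

Natural term of MR-591538:
  Base: filing + 23 years → 4 June 2004.
  Examination Delay Credit: +120 days → 2 October 2004.
Expiry of referenced patent MR-465611:
  Base: filing + 23 years → 25 January 2003.
  Examination Delay Credit: +653 days → 8 November 2004.
Terminal disclaimer: MR-591538 expires on the earlier of 2 October 2004 and 8 November 2004.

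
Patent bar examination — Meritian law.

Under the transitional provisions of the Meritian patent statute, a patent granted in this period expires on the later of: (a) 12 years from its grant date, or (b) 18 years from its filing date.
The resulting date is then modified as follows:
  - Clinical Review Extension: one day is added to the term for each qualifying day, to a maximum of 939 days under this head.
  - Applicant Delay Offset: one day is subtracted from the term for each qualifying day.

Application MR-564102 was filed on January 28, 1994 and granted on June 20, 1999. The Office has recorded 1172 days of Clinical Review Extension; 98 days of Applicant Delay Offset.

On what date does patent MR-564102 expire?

(a) grant + 12 years → 20 June 2011.
(b) filing + 18 years → 28 January 2012.
Later of the two: 28 January 2012.
Clinical Review Extension: 1172 days claimed exceeds the 939-day cap, so +939 days → 24 August 2014.
Applicant Delay Offset: −98 days → 18 May 2014.

May 18, 2014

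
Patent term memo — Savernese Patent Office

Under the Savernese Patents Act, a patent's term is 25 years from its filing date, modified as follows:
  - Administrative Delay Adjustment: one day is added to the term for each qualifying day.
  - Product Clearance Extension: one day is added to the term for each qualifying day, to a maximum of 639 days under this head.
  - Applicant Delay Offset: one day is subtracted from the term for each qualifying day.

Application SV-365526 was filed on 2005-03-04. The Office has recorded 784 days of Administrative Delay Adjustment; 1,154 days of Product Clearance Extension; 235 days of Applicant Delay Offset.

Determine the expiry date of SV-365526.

2033-06-04

Base term: filing date + 25 years → 4 March 2030.
Administrative Delay Adjustment: +784 days → 26 April 2032.
Product Clearance Extension: 1154 days claimed exceeds the 639-day cap, so +639 days → 25 January 2034.
Applicant Delay Offset: −235 days → 4 June 2033.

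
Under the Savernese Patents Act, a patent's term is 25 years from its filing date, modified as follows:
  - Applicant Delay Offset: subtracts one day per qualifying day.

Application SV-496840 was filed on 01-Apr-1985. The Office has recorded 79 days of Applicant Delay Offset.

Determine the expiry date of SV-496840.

January 12, 2010

Base term: filing date + 25 years → 1 April 2010.
Applicant Delay Offset: −79 days → 12 January 2010.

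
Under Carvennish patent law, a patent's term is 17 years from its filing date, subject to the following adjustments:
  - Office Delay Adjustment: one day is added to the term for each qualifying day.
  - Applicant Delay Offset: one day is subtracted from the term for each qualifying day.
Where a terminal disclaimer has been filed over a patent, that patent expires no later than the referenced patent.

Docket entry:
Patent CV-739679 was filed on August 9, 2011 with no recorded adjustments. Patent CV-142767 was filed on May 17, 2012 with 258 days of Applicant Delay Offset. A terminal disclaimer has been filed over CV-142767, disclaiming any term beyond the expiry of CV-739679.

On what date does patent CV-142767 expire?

August 9, 2028

Natural term of CV-142767:
  Base: filing + 17 years → 17 May 2029.
  Applicant Delay Offset: −258 days → 1 September 2028.
Expiry of referenced patent CV-739679:
  Base: filing + 17 years → 9 August 2028.
Terminal disclaimer: CV-142767 expires on the earlier of 1 September 2028 and 9 August 2028.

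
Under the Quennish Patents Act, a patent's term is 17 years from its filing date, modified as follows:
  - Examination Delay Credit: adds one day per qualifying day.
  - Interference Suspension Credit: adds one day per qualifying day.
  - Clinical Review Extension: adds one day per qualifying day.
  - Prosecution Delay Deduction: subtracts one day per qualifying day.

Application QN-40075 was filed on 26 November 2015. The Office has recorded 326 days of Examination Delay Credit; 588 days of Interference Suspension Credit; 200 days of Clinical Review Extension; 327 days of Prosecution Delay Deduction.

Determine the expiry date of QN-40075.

January 22, 2035

Base term: filing date + 17 years → 26 November 2032.
Examination Delay Credit: +326 days → 18 October 2033.
Interference Suspension Credit: +588 days → 29 May 2035.
Clinical Review Extension: +200 days → 15 December 2035.
Prosecution Delay Deduction: −327 days → 22 January 2035.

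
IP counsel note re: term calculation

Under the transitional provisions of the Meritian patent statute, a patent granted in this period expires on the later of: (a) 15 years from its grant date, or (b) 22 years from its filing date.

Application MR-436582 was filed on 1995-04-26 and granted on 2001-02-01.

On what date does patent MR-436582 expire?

April 26, 2017

(a) grant + 15 years → 1 February 2016.
(b) filing + 22 years → 26 April 2017.
Later of the two: 26 April 2017.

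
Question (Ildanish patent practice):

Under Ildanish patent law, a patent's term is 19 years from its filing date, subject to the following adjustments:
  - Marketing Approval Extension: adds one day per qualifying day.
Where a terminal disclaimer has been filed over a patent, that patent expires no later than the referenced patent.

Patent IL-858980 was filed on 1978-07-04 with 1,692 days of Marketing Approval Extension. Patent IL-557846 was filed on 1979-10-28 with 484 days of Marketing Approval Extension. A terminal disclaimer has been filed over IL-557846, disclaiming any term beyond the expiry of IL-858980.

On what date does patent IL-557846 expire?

2000-02-24

Natural term of IL-557846:
  Base: filing + 19 years → 28 October 1998.
  Marketing Approval Extension: +484 days → 24 February 2000.
Expiry of referenced patent IL-858980:
  Base: filing + 19 years → 4 July 1997.
  Marketing Approval Extension: +1692 days → 20 February 2002.
Terminal disclaimer: IL-557846 expires on the earlier of 24 February 2000 and 20 February 2002.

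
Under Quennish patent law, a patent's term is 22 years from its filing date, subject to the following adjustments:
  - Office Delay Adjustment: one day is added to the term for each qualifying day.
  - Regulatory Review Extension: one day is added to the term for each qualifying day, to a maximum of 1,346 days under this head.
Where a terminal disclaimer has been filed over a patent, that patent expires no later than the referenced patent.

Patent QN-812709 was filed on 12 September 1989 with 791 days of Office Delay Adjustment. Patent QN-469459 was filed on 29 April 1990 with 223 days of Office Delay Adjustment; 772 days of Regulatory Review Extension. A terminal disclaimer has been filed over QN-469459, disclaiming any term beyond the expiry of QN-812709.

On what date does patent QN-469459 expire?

2013-11-11

Natural term of QN-469459:
  Base: filing + 22 years → 29 April 2012.
  Office Delay Adjustment: +223 days → 8 December 2012.
  Regulatory Review Extension: 772 days (within the 1346-day cap) → +772 days → 19 January 2015.
Expiry of referenced patent QN-812709:
  Base: filing + 22 years → 12 September 2011.
  Office Delay Adjustment: +791 days → 11 November 2013.
Terminal disclaimer: QN-469459 expires on the earlier of 19 January 2015 and 11 November 2013.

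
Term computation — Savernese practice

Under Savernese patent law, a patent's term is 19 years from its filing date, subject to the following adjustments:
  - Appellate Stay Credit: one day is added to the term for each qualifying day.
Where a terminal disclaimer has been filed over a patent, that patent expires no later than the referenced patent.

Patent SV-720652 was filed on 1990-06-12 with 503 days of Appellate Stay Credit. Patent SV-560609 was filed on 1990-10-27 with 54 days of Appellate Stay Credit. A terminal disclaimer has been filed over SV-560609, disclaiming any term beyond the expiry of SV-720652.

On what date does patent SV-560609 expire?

Natural term of SV-560609:
  Base: filing + 19 years → 27 October 2009.
  Appellate Stay Credit: +54 days → 20 December 2009.
Expiry of referenced patent SV-720652:
  Base: filing + 19 years → 12 June 2009.
  Appellate Stay Credit: +503 days → 28 October 2010.
Terminal disclaimer: SV-560609 expires on the earlier of 20 December 2009 and 28 October 2010.

2009-12-20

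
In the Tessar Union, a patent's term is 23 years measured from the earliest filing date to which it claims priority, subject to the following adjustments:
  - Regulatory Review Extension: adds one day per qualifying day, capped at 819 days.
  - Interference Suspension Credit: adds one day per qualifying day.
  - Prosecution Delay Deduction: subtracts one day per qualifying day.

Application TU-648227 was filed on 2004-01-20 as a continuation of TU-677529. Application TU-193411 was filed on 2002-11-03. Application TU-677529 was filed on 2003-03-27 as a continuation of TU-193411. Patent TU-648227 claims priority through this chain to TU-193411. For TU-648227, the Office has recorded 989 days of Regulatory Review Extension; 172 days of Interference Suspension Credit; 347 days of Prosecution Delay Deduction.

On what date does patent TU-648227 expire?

August 9, 2027

Earliest priority filing: 3 November 2002.
Base term: 3 November 2002 + 23 years → 3 November 2025.
Regulatory Review Extension: 989 days claimed exceeds the 819-day cap, so +819 days → 31 January 2028.
Interference Suspension Credit: +172 days → 21 July 2028.
Prosecution Delay Deduction: −347 days → 9 August 2027.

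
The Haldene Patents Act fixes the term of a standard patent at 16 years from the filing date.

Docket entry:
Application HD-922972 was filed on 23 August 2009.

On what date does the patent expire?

August 23, 2025

Filing date + 16 years → 23 August 2025.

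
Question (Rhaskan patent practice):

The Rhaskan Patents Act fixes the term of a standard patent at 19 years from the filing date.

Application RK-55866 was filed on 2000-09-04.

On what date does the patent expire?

Filing date + 19 years → 4 September 2019.

September 4, 2019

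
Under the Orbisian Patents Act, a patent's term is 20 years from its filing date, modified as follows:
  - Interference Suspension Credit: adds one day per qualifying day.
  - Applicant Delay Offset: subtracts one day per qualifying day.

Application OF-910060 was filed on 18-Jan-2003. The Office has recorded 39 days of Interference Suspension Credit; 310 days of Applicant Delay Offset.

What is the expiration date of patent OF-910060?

Base term: filing date + 20 years → 18 January 2023.
Interference Suspension Credit: +39 days → 26 February 2023.
Applicant Delay Offset: −310 days → 22 April 2022.

April 22, 2022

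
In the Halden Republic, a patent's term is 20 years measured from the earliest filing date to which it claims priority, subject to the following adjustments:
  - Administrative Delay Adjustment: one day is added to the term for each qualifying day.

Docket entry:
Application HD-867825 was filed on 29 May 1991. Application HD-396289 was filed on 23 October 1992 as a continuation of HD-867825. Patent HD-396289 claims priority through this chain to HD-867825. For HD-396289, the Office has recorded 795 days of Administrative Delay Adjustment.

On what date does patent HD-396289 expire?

2013-08-01

Earliest priority filing: 29 May 1991.
Base term: 29 May 1991 + 20 years → 29 May 2011.
Administrative Delay Adjustment: +795 days → 1 August 2013.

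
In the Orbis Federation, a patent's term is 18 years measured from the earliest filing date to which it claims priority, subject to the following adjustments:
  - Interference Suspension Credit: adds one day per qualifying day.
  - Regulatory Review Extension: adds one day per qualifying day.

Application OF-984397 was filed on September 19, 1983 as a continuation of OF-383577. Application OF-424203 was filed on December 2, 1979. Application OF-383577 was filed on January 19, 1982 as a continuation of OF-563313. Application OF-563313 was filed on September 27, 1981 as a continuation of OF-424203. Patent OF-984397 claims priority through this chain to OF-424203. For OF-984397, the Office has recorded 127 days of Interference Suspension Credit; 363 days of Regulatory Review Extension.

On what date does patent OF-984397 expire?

April 6, 1999

Earliest priority filing: 2 December 1979.
Base term: 2 December 1979 + 18 years → 2 December 1997.
Interference Suspension Credit: +127 days → 8 April 1998.
Regulatory Review Extension: +363 days → 6 April 1999.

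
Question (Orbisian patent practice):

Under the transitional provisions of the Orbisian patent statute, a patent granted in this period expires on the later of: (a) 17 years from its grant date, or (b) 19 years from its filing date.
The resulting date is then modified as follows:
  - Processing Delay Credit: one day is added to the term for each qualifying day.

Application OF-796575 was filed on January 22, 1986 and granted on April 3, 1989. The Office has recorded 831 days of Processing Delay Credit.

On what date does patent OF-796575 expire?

July 12, 2008

(a) grant + 17 years → 3 April 2006.
(b) filing + 19 years → 22 January 2005.
Later of the two: 3 April 2006.
Processing Delay Credit: +831 days → 12 July 2008.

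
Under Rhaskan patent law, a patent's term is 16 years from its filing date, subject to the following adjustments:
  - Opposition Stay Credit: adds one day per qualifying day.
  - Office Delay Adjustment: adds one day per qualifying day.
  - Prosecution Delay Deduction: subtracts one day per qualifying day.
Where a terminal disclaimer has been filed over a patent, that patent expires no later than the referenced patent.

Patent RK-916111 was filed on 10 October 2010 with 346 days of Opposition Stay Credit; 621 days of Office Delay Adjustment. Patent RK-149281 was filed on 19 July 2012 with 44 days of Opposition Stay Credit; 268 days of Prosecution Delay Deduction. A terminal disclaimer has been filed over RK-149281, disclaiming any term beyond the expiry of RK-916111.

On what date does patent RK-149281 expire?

December 8, 2027

Natural term of RK-149281:
  Base: filing + 16 years → 19 July 2028.
  Opposition Stay Credit: +44 days → 1 September 2028.
  Prosecution Delay Deduction: −268 days → 8 December 2027.
Expiry of referenced patent RK-916111:
  Base: filing + 16 years → 10 October 2026.
  Opposition Stay Credit: +346 days → 21 September 2027.
  Office Delay Adjustment: +621 days → 3 June 2029.
Terminal disclaimer: RK-149281 expires on the earlier of 8 December 2027 and 3 June 2029.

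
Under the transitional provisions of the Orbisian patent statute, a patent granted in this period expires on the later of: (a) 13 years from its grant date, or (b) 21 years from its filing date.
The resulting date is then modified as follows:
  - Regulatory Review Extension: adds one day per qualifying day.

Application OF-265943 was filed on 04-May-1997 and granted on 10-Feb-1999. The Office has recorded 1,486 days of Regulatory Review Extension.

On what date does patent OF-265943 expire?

2022-05-29

(a) grant + 13 years → 10 February 2012.
(b) filing + 21 years → 4 May 2018.
Later of the two: 4 May 2018.
Regulatory Review Extension: +1486 days → 29 May 2022.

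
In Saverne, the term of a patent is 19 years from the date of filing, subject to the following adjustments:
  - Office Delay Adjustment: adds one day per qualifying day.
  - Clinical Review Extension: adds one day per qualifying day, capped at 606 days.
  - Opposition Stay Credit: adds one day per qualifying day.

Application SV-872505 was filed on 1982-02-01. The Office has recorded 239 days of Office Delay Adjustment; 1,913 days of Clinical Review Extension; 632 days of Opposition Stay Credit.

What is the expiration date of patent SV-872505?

February 17, 2005

Base term: filing date + 19 years → 1 February 2001.
Office Delay Adjustment: +239 days → 28 September 2001.
Clinical Review Extension: 1913 days claimed exceeds the 606-day cap, so +606 days → 27 May 2003.
Opposition Stay Credit: +632 days → 17 February 2005.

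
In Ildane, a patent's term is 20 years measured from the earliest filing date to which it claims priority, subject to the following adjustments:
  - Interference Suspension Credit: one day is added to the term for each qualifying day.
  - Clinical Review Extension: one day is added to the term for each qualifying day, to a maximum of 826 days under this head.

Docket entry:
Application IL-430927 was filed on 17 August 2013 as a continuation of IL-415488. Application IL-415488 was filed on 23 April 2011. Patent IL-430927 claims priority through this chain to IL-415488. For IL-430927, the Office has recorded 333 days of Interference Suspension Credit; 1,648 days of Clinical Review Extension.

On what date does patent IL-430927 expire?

Earliest priority filing: 23 April 2011.
Base term: 23 April 2011 + 20 years → 23 April 2031.
Interference Suspension Credit: +333 days → 21 March 2032.
Clinical Review Extension: 1648 days claimed exceeds the 826-day cap, so +826 days → 25 June 2034.

2034-06-25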